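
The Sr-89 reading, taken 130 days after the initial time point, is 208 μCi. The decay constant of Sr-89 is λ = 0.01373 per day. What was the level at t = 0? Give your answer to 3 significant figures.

1240 μCi

t½ = ln 2 / λ = 0.69315 / 0.01373 ≈ 50.484 days.
Number of half-lives elapsed: n = 130/50.484 ≈ 2.5751.
A₀ = A × 2^n = 208 × 2^2.5751 = 208 × 5.959 ≈ 1239.5 μCi.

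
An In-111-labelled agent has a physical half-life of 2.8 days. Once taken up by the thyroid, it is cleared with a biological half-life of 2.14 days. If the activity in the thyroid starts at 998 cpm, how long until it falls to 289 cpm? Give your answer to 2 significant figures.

2.2 days

1/t_eff = 1/t_phys + 1/t_biol = 1/2.8 + 1/2.14 = 0.82443 per day.
t_eff = 2.8 × 2.14 / (2.8 + 2.14) ≈ 1.213 days.
n = log₂(998/289) ≈ 1.788; t = 1.788 × 1.213 ≈ 2.1687 days.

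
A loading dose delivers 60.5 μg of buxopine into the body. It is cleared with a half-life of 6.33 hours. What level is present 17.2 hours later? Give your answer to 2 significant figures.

9.2 μg

Number of half-lives: n = 17.2/6.33 ≈ 2.7172.
Remaining = 60.5 × (1/2)^2.7172 = 60.5 × 0.15207 ≈ 9.2001 μg.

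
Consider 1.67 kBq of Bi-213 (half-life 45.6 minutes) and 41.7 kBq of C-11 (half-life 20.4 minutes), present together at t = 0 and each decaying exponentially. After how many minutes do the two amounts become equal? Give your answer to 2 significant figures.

Set 1.67·(1/2)^(t/45.6) = 41.7·(1/2)^(t/20.4).
Taking log₂: log₂(1.67/41.7) = t·(1/45.6 − 1/20.4).
log₂(0.040048) = -4.6421; 1/45.6 − 1/20.4 = -0.02709.
t = -4.6421 / -0.02709 ≈ 171.36 minutes.

170 minutes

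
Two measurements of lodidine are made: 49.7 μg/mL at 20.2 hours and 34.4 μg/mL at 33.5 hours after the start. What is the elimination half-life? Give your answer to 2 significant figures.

Over Δt = 33.5 − 20.2 = 13.3 hours, the level fell by a factor of 49.7/34.4 ≈ 1.4448.
n = log₂(1.4448) ≈ 0.53084 half-lives, so t½ = 13.3/0.53084 ≈ 25.055 hours.

25 hours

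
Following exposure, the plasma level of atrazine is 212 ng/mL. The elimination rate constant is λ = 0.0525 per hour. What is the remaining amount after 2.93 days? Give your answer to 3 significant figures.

5.28 ng/mL

t½ = ln 2 / λ = 0.69315 / 0.0525 ≈ 13.203 hours.
Convert the elapsed time: 2.93 days = 70.32 hours.
Number of half-lives: n = 70.32/13.203 ≈ 5.3261.
Remaining = 212 × (1/2)^5.3261 = 212 × 0.024927 ≈ 5.2845 ng/mL.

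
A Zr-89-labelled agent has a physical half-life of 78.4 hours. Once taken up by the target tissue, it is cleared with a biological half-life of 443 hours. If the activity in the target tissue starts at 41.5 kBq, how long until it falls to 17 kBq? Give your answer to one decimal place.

85.8 hours

1/t_eff = 1/t_phys + 1/t_biol = 1/78.4 + 1/443 = 0.015012 per hour.
t_eff = 78.4 × 443 / (78.4 + 443) ≈ 66.611 hours.
n = log₂(41.5/17) ≈ 1.2876; t = 1.2876 × 66.611 ≈ 85.767 hours.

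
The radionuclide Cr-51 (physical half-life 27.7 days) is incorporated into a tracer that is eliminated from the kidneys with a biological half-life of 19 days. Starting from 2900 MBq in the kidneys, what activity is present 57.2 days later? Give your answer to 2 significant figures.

1/t_eff = 1/t_phys + 1/t_biol = 1/27.7 + 1/19 = 0.088733 per day.
t_eff = 27.7 × 19 / (27.7 + 19) ≈ 11.27 days.
Remaining = 2900 × (1/2)^(57.2/11.27) = 2900 × (1/2)^5.0755 ≈ 86.004 MBq.

86 MBq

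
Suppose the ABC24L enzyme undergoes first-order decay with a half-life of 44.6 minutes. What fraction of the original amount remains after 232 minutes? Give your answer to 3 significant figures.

0.0272

n = 232/44.6 ≈ 5.2018 half-lives.
Fraction remaining = (1/2)^5.2018 ≈ 0.027171.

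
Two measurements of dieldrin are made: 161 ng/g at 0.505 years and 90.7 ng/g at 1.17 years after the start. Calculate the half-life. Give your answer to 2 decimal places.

Over Δt = 1.17 − 0.505 = 0.665 years, the level fell by a factor of 161/90.7 ≈ 1.7751.
n = log₂(1.7751) ≈ 0.82789 half-lives, so t½ = 0.665/0.82789 ≈ 0.80325 years.

0.80 years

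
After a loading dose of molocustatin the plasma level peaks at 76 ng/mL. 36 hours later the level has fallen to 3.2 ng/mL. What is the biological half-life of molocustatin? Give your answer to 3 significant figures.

7.88 hours

A/A₀ = 3.2/76 ≈ 0.042105.
n = log₂(23.75) ≈ 4.5699 half-lives elapsed in 36 hours.
t½ = 36/4.5699 ≈ 7.8777 hours.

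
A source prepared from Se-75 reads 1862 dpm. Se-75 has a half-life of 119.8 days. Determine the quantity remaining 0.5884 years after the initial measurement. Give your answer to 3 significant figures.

537 dpm

Convert the elapsed time: 0.5884 years = 214.766 days.
Number of half-lives: n = 214.766/119.8 ≈ 1.7927.
Remaining = 1862 × (1/2)^1.7927 = 1862 × 0.28863 ≈ 537.43 dpm.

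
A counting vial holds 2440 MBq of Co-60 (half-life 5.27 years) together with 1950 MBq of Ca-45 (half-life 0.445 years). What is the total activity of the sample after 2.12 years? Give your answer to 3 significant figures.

Co-60: 2440 × (1/2)^(2.12/5.27) = 2440 × (1/2)^0.40228 ≈ 1846.3 MBq.
Ca-45: 1950 × (1/2)^(2.12/0.445) = 1950 × (1/2)^4.764 ≈ 71.765 MBq.
Total = 1846.3 + 71.765 ≈ 1918 MBq.

1920 MBq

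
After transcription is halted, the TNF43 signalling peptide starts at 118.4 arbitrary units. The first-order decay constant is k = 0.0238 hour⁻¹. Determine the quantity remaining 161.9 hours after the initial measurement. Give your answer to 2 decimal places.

2.51 arbitrary units

t½ = ln 2 / k = 0.69315 / 0.0238 ≈ 29.124 hours.
Number of half-lives: n = 161.9/29.124 ≈ 5.559.
Remaining = 118.4 × (1/2)^5.559 = 118.4 × 0.021211 ≈ 2.5114 arbitrary units.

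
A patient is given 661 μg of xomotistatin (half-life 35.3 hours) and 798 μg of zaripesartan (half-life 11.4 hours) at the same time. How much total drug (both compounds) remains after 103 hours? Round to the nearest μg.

89 μg

xomotistatin: 661 × (1/2)^(103/35.3) = 661 × (1/2)^2.9178 ≈ 87.467 μg.
zaripesartan: 798 × (1/2)^(103/11.4) = 798 × (1/2)^9.0351 ≈ 1.5211 μg.
Total = 87.467 + 1.5211 ≈ 88.988 μg.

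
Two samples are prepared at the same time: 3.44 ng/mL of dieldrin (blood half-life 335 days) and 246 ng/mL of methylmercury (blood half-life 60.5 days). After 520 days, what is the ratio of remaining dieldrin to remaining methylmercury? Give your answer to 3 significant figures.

1.84

dieldrin: 3.44 × (1/2)^(520/335) = 3.44 × (1/2)^1.5522 ≈ 1.173 ng/mL.
methylmercury: 246 × (1/2)^(520/60.5) = 246 × (1/2)^8.595 ≈ 0.63617 ng/mL.
Ratio ≈ 1.173 / 0.63617 ≈ 1.8438.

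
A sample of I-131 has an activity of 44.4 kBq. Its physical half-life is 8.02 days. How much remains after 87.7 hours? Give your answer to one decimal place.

Convert the elapsed time: 87.7 hours = 3.65417 days.
Number of half-lives: n = 3.65417/8.02 ≈ 0.45563.
Remaining = 44.4 × (1/2)^0.45563 = 44.4 × 0.72919 ≈ 32.376 kBq.

32.4 kBq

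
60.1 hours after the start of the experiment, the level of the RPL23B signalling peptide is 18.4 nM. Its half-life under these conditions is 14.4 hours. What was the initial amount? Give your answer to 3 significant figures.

332 nM

Number of half-lives elapsed: n = 60.1/14.4 ≈ 4.1736.
A₀ = A × 2^n = 18.4 × 2^4.1736 = 18.4 × 18.046 ≈ 332.05 nM.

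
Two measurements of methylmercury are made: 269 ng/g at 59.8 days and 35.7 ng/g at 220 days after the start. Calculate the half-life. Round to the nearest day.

Over Δt = 220 − 59.8 = 160.2 days, the level fell by a factor of 269/35.7 ≈ 7.535.
n = log₂(7.535) ≈ 2.9136 half-lives, so t½ = 160.2/2.9136 ≈ 54.983 days.

55 days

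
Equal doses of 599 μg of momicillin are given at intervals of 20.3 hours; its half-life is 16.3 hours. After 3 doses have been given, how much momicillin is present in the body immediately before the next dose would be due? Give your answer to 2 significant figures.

The 3 doses were given 60.9, 40.6, 20.3 hours ago.
Total = 599·(1/2)^(60.9/16.3) + 599·(1/2)^(40.6/16.3) + 599·(1/2)^(20.3/16.3)
      = 44.949 + 106.57 + 252.65 ≈ 404.17 μg.

400 μg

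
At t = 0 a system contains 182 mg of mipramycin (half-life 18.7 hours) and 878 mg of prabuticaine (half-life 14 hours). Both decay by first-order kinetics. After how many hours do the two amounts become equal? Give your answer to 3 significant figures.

Set 182·(1/2)^(t/18.7) = 878·(1/2)^(t/14).
Taking log₂: log₂(182/878) = t·(1/18.7 − 1/14).
log₂(0.20729) = -2.2703; 1/18.7 − 1/14 = -0.017953.
t = -2.2703 / -0.017953 ≈ 126.46 hours.

126 hours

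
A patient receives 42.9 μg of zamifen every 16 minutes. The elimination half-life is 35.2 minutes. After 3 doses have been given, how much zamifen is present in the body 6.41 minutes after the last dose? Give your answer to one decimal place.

The 3 doses were given 38.41, 22.41, 6.41 minutes ago.
Total = 42.9·(1/2)^(38.41/35.2) + 42.9·(1/2)^(22.41/35.2) + 42.9·(1/2)^(6.41/35.2)
      = 20.136 + 27.594 + 37.813 ≈ 85.542 μg.

85.5 μg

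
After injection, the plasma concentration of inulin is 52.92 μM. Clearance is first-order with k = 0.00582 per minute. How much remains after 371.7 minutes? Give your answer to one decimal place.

6.1 μM

t½ = ln 2 / k = 0.69315 / 0.00582 ≈ 119.1 minutes.
Number of half-lives: n = 371.7/119.1 ≈ 3.121.
Remaining = 52.92 × (1/2)^3.121 = 52.92 × 0.11495 ≈ 6.0829 μM.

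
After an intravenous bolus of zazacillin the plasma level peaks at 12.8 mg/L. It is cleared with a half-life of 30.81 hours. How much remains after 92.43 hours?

1.6 mg/L

Elapsed time is 3 half-lives (92.43/30.81).
Each half-life halves the amount: 12.8 × (1/2)^3 = 12.8/8 = 1.6 mg/L.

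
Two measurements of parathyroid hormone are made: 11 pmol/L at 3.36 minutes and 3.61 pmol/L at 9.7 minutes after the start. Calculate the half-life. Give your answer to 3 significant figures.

Over Δt = 9.7 − 3.36 = 6.34 minutes, the level fell by a factor of 11/3.61 ≈ 3.0471.
n = log₂(3.0471) ≈ 1.6074 half-lives, so t½ = 6.34/1.6074 ≈ 3.9442 minutes.

3.94 minutes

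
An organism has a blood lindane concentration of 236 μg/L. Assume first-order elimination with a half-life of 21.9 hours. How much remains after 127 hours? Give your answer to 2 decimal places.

4.24 μg/L

Number of half-lives: n = 127/21.9 ≈ 5.7991.
Remaining = 236 × (1/2)^5.7991 = 236 × 0.01796 ≈ 4.2385 μg/L.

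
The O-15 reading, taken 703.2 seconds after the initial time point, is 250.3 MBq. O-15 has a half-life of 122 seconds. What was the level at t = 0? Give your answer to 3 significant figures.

Number of half-lives elapsed: n = 703.2/122 ≈ 5.7639.
A₀ = A × 2^n = 250.3 × 2^5.7639 = 250.3 × 54.34 ≈ 13601 MBq.

13600 MBq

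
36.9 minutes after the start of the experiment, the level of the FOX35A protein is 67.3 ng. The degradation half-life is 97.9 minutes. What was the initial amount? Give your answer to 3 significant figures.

87.4 ng

Number of half-lives elapsed: n = 36.9/97.9 ≈ 0.37692.
A₀ = A × 2^n = 67.3 × 2^0.37692 = 67.3 × 1.2986 ≈ 87.393 ng.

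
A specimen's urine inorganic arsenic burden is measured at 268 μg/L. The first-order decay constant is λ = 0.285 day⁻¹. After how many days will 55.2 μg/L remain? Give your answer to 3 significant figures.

t½ = ln 2 / λ = 0.69315 / 0.285 ≈ 2.4321 days.
Fraction remaining = 55.2/268 ≈ 0.20597.
n = log₂(268/55.2) = ln(4.8551)/ln 2 ≈ 2.2795 half-lives.
t = n × t½ = 2.2795 × 2.4321 ≈ 5.5439 days.

5.54 days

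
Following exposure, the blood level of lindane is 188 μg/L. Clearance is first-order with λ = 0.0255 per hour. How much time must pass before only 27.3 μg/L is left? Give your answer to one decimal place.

75.7 hours

t½ = ln 2 / λ = 0.69315 / 0.0255 ≈ 27.182 hours.
Fraction remaining = 27.3/188 ≈ 0.14521.
n = log₂(188/27.3) = ln(6.8864)/ln 2 ≈ 2.7838 half-lives.
t = n × t½ = 2.7838 × 27.182 ≈ 75.669 hours.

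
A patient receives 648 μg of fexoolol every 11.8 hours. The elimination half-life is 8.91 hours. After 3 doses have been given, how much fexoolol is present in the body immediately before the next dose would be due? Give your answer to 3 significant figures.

The 3 doses were given 35.4, 23.6, 11.8 hours ago.
Total = 648·(1/2)^(35.4/8.91) + 648·(1/2)^(23.6/8.91) + 648·(1/2)^(11.8/8.91)
      = 41.263 + 103.33 + 258.76 ≈ 403.36 μg.

403 μg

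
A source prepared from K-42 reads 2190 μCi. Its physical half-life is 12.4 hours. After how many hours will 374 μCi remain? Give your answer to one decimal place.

Fraction remaining = 374/2190 ≈ 0.17078.
n = log₂(2190/374) = ln(5.8556)/ln 2 ≈ 2.5498 half-lives.
t = n × t½ = 2.5498 × 12.4 ≈ 31.618 hours.

31.6 hours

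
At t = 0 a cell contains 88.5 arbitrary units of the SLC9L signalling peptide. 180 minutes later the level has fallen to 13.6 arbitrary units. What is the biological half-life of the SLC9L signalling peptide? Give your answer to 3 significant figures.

66.6 minutes

A/A₀ = 13.6/88.5 ≈ 0.15367.
n = log₂(6.5074) ≈ 2.7021 half-lives elapsed in 180 minutes.
t½ = 180/2.7021 ≈ 66.616 minutes.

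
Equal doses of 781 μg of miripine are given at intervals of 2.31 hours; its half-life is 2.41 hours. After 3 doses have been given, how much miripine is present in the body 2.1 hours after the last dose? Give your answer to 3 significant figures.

760 μg

The 3 doses were given 6.72, 4.41, 2.1 hours ago.
Total = 781·(1/2)^(6.72/2.41) + 781·(1/2)^(4.41/2.41) + 781·(1/2)^(2.1/2.41)
      = 113.05 + 219.69 + 426.92 ≈ 759.65 μg.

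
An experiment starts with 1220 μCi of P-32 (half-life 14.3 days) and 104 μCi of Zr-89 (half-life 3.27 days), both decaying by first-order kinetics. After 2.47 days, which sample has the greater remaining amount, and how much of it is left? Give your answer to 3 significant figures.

P-32, 1080 μCi

P-32: 1220 × (1/2)^0.17273 ≈ 1082.3 μCi.
Zr-89: 104 × (1/2)^0.75535 ≈ 61.61 μCi.
P-32 has more remaining, at ≈ 1082.3 μCi.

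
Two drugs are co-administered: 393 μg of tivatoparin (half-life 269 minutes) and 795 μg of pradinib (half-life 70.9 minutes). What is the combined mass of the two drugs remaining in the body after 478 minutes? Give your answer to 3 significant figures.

tivatoparin: 393 × (1/2)^(478/269) = 393 × (1/2)^1.777 ≈ 114.68 μg.
pradinib: 795 × (1/2)^(478/70.9) = 795 × (1/2)^6.7419 ≈ 7.4277 μg.
Total = 114.68 + 7.4277 ≈ 122.1 μg.

122 μg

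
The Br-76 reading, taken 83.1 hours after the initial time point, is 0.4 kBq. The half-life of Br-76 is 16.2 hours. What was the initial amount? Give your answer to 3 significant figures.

Number of half-lives elapsed: n = 83.1/16.2 ≈ 5.1296.
A₀ = A × 2^n = 0.4 × 2^5.1296 = 0.4 × 35.008 ≈ 14.003 kBq.

14.0 kBq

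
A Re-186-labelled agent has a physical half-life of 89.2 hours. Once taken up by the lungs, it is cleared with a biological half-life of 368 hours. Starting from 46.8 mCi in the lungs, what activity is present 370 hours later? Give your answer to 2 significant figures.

1.3 mCi

1/t_eff = 1/t_phys + 1/t_biol = 1/89.2 + 1/368 = 0.013928 per hour.
t_eff = 89.2 × 368 / (89.2 + 368) ≈ 71.797 hours.
Remaining = 46.8 × (1/2)^(370/71.797) = 46.8 × (1/2)^5.1534 ≈ 1.315 mCi.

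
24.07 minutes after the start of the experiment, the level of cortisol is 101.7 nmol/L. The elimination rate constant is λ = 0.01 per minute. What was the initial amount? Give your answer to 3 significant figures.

t½ = ln 2 / λ = 0.69315 / 0.01 ≈ 69.315 minutes.
Number of half-lives elapsed: n = 24.07/69.315 ≈ 0.34726.
A₀ = A × 2^n = 101.7 × 2^0.34726 = 101.7 × 1.2721 ≈ 129.38 nmol/L.

129 nmol/L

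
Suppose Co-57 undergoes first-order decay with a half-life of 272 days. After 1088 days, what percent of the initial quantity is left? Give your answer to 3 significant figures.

n = 1088/272 ≈ 4 half-lives.
Fraction remaining = (1/2)^4 ≈ 0.0625, i.e. 6.25%.

6.25%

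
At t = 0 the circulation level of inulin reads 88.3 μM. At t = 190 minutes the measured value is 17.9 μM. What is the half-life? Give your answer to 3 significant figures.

82.5 minutes

A/A₀ = 17.9/88.3 ≈ 0.20272.
n = log₂(4.933) ≈ 2.3025 half-lives elapsed in 190 minutes.
t½ = 190/2.3025 ≈ 82.521 minutes.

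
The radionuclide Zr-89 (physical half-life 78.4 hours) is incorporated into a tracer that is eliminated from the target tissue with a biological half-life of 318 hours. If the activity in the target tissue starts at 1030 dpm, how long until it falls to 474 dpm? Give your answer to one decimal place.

1/t_eff = 1/t_phys + 1/t_biol = 1/78.4 + 1/318 = 0.0159 per hour.
t_eff = 78.4 × 318 / (78.4 + 318) ≈ 62.894 hours.
n = log₂(1030/474) ≈ 1.1197; t = 1.1197 × 62.894 ≈ 70.422 hours.

70.4 hours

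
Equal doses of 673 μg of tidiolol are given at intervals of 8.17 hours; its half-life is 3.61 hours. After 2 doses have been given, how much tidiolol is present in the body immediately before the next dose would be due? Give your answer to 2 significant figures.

The 2 doses were given 16.34, 8.17 hours ago.
Total = 673·(1/2)^(16.34/3.61) + 673·(1/2)^(8.17/3.61)
      = 29.205 + 140.2 ≈ 169.4 μg.

170 μg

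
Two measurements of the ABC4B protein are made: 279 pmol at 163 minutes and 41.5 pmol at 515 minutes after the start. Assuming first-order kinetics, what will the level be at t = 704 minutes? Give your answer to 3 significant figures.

14.9 pmol

Over Δt = 515 − 163 = 352 minutes, the level fell by a factor of 279/41.5 ≈ 6.7229.
n = log₂(6.7229) ≈ 2.7491 half-lives, so t½ = 352/2.7491 ≈ 128.04 minutes.
From t = 515 to t = 704: 41.5 × (1/2)^((704−515)/128.04) ≈ 14.918 pmol.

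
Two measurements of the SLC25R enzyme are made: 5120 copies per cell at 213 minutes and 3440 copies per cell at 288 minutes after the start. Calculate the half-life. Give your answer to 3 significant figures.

Over Δt = 288 − 213 = 75 minutes, the level fell by a factor of 5120/3440 ≈ 1.4884.
n = log₂(1.4884) ≈ 0.57374 half-lives, so t½ = 75/0.57374 ≈ 130.72 minutes.

131 minutes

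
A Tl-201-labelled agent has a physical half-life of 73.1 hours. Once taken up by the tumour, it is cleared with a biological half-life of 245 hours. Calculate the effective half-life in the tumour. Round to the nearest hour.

1/t_eff = 1/t_phys + 1/t_biol = 1/73.1 + 1/245 = 0.017762 per hour.
t_eff = 73.1 × 245 / (73.1 + 245) ≈ 56.301 hours.

56 hours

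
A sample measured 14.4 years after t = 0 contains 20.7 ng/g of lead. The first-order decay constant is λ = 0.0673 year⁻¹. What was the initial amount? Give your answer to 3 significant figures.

t½ = ln 2 / λ = 0.69315 / 0.0673 ≈ 10.299 years.
Number of half-lives elapsed: n = 14.4/10.299 ≈ 1.3981.
A₀ = A × 2^n = 20.7 × 2^1.3981 = 20.7 × 2.6356 ≈ 54.557 ng/g.

54.6 ng/g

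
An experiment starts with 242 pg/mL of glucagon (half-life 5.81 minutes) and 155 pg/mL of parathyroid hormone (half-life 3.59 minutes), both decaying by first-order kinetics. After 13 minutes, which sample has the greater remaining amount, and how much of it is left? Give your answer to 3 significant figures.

glucagon: 242 × (1/2)^2.2375 ≈ 51.316 pg/mL.
parathyroid hormone: 155 × (1/2)^3.6212 ≈ 12.597 pg/mL.
Glucagon has more remaining, at ≈ 51.316 pg/mL.

glucagon, 51.3 pg/mL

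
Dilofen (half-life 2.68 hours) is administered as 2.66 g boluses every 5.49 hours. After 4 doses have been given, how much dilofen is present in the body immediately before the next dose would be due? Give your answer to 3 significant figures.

0.845 g

The 4 doses were given 21.96, 16.47, 10.98, 5.49 hours ago.
Total = 2.66·(1/2)^(21.96/2.68) + 2.66·(1/2)^(16.47/2.68) + 2.66·(1/2)^(10.98/2.68) + 2.66·(1/2)^(5.49/2.68)
      = 0.0090831 + 0.037575 + 0.15544 + 0.64301 ≈ 0.84511 g.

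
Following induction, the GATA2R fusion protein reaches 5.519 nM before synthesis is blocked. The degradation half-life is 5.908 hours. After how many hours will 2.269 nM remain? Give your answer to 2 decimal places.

Fraction remaining = 2.269/5.519 ≈ 0.41113.
n = log₂(5.519/2.269) = ln(2.4323)/ln 2 ≈ 1.2824 half-lives.
t = n × t½ = 1.2824 × 5.908 ≈ 7.5761 hours.

7.58 hours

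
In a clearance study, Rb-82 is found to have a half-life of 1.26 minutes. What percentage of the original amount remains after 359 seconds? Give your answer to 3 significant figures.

359 seconds = 5.98333 minutes.
n = 5.98333/1.26 ≈ 4.7487 half-lives.
Fraction remaining = (1/2)^4.7487 ≈ 0.037197, i.e. 3.7197%.

3.72%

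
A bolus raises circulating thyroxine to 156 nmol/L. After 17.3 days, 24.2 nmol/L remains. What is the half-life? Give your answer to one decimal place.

A/A₀ = 24.2/156 ≈ 0.15513.
n = log₂(6.4463) ≈ 2.6885 half-lives elapsed in 17.3 days.
t½ = 17.3/2.6885 ≈ 6.4349 days.

6.4 days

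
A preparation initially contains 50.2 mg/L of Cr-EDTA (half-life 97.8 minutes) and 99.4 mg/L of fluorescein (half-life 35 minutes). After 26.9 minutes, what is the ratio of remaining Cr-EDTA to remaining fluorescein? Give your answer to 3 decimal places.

0.711

Cr-EDTA: 50.2 × (1/2)^(26.9/97.8) = 50.2 × (1/2)^0.27505 ≈ 41.486 mg/L.
fluorescein: 99.4 × (1/2)^(26.9/35) = 99.4 × (1/2)^0.76857 ≈ 58.348 mg/L.
Ratio ≈ 41.486 / 58.348 ≈ 0.71102.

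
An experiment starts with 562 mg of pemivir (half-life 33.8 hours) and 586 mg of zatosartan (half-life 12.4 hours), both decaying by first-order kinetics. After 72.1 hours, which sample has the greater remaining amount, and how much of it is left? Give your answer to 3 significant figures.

pemivir, 128 mg

pemivir: 562 × (1/2)^2.1331 ≈ 128.11 mg.
zatosartan: 586 × (1/2)^5.8145 ≈ 10.412 mg.
Pemivir has more remaining, at ≈ 128.11 mg.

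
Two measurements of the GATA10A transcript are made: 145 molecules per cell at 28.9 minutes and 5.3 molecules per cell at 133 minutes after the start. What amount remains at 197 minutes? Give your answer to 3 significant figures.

Over Δt = 133 − 28.9 = 104.1 minutes, the level fell by a factor of 145/5.3 ≈ 27.358.
n = log₂(27.358) ≈ 4.7739 half-lives, so t½ = 104.1/4.7739 ≈ 21.806 minutes.
From t = 133 to t = 197: 5.3 × (1/2)^((197−133)/21.806) ≈ 0.69304 molecules per cell.

0.693 molecules per cell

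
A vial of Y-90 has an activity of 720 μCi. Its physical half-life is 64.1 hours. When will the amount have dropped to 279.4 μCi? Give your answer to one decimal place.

87.5 hours

Fraction remaining = 279.4/720 ≈ 0.38806.
n = log₂(720/279.4) = ln(2.577)/ln 2 ≈ 1.3657 half-lives.
t = n × t½ = 1.3657 × 64.1 ≈ 87.539 hours.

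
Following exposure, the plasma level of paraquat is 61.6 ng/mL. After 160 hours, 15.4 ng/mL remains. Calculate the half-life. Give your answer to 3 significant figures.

A/A₀ = 15.4/61.6 ≈ 0.25.
n = log₂(4) ≈ 2 half-lives elapsed in 160 hours.
t½ = 160/2 ≈ 80 hours.

80.0 hours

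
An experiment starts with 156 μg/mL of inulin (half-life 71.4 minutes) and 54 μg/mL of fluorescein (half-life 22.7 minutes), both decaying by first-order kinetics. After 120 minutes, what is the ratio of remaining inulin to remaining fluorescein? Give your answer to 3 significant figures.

inulin: 156 × (1/2)^(120/71.4) = 156 × (1/2)^1.6807 ≈ 48.662 μg/mL.
fluorescein: 54 × (1/2)^(120/22.7) = 54 × (1/2)^5.2863 ≈ 1.3837 μg/mL.
Ratio ≈ 48.662 / 1.3837 ≈ 35.168.

35.2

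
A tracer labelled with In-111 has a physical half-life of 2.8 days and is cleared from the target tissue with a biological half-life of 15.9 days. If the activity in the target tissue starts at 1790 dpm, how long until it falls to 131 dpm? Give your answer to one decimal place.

9.0 days

1/t_eff = 1/t_phys + 1/t_biol = 1/2.8 + 1/15.9 = 0.42004 per day.
t_eff = 2.8 × 15.9 / (2.8 + 15.9) ≈ 2.3807 days.
n = log₂(1790/131) ≈ 3.7723; t = 3.7723 × 2.3807 ≈ 8.9809 days.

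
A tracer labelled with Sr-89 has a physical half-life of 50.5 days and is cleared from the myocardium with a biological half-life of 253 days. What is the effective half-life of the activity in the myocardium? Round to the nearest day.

1/t_eff = 1/t_phys + 1/t_biol = 1/50.5 + 1/253 = 0.023755 per day.
t_eff = 50.5 × 253 / (50.5 + 253) ≈ 42.097 days.

42 days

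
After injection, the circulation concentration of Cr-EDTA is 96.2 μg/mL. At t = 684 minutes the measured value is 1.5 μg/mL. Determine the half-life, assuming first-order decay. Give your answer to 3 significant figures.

114 minutes

A/A₀ = 1.5/96.2 ≈ 0.015593.
n = log₂(64.133) ≈ 6.003 half-lives elapsed in 684 minutes.
t½ = 684/6.003 ≈ 113.94 minutes.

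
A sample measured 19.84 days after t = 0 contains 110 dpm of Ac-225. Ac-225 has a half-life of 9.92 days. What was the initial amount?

Number of half-lives elapsed: n = 19.84/9.92 ≈ 2.
A₀ = A × 2^n = 110 × 2^2 = 110 × 4 ≈ 440 dpm.

440 dpm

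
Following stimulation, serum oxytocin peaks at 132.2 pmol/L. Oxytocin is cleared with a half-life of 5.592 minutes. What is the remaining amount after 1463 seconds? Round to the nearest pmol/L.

Convert the elapsed time: 1463 seconds = 24.3833 minutes.
Number of half-lives: n = 24.3833/5.592 ≈ 4.3604.
Remaining = 132.2 × (1/2)^4.3604 = 132.2 × 0.048684 ≈ 6.4361 pmol/L.

6 pmol/L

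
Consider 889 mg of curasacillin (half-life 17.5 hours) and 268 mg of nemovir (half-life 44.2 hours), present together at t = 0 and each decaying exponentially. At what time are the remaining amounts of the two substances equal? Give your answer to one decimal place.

Set 889·(1/2)^(t/17.5) = 268·(1/2)^(t/44.2).
Taking log₂: log₂(889/268) = t·(1/17.5 − 1/44.2).
log₂(3.3172) = 1.73; 1/17.5 − 1/44.2 = 0.034518.
t = 1.73 / 0.034518 ≈ 50.117 hours.

50.1 hours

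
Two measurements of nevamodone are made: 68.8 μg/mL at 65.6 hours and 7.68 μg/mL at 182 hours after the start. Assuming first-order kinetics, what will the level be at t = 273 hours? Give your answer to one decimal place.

Over Δt = 182 − 65.6 = 116.4 hours, the level fell by a factor of 68.8/7.68 ≈ 8.9583.
n = log₂(8.9583) ≈ 3.1632 half-lives, so t½ = 116.4/3.1632 ≈ 36.798 hours.
From t = 182 to t = 273: 7.68 × (1/2)^((273−182)/36.798) ≈ 1.3833 μg/mL.

1.4 μg/mL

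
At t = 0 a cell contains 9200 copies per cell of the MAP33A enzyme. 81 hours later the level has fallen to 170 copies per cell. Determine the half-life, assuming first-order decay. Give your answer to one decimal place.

14.1 hours

A/A₀ = 170/9200 ≈ 0.018478.
n = log₂(54.118) ≈ 5.758 half-lives elapsed in 81 hours.
t½ = 81/5.758 ≈ 14.067 hours.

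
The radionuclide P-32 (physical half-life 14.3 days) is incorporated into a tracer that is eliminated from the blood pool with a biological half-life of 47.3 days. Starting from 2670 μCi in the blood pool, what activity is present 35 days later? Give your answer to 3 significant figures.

1/t_eff = 1/t_phys + 1/t_biol = 1/14.3 + 1/47.3 = 0.091072 per day.
t_eff = 14.3 × 47.3 / (14.3 + 47.3) ≈ 10.98 days.
Remaining = 2670 × (1/2)^(35/10.98) = 2670 × (1/2)^3.1875 ≈ 293.07 μCi.

293 μCi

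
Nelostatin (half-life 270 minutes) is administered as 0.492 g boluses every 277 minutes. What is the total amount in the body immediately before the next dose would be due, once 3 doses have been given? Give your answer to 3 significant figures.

The 3 doses were given 831, 554, 277 minutes ago.
Total = 0.492·(1/2)^(831/270) + 0.492·(1/2)^(554/270) + 0.492·(1/2)^(277/270)
      = 0.058272 + 0.11866 + 0.24162 ≈ 0.41855 g.

0.419 g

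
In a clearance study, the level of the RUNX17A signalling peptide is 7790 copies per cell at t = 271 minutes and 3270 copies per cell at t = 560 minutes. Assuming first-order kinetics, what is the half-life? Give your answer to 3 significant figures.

231 minutes

Over Δt = 560 − 271 = 289 minutes, the level fell by a factor of 7790/3270 ≈ 2.3823.
n = log₂(2.3823) ≈ 1.2523 half-lives, so t½ = 289/1.2523 ≈ 230.77 minutes.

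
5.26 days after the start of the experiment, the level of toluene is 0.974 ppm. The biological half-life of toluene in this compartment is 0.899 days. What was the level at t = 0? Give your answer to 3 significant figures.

Number of half-lives elapsed: n = 5.26/0.899 ≈ 5.8509.
A₀ = A × 2^n = 0.974 × 2^5.8509 = 0.974 × 57.718 ≈ 56.217 ppm.

56.2 ppm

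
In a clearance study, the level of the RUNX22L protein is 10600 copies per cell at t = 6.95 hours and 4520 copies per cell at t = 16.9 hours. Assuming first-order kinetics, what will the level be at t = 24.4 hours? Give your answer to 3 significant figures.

Over Δt = 16.9 − 6.95 = 9.95 hours, the level fell by a factor of 10600/4520 ≈ 2.3451.
n = log₂(2.3451) ≈ 1.2297 half-lives, so t½ = 9.95/1.2297 ≈ 8.0916 hours.
From t = 16.9 to t = 24.4: 4520 × (1/2)^((24.4−16.9)/8.0916) ≈ 2377.5 copies per cell.

2380 copies per cell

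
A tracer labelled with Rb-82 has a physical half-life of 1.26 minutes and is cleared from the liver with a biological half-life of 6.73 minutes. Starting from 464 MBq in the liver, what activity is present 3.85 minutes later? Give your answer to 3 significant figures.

1/t_eff = 1/t_phys + 1/t_biol = 1/1.26 + 1/6.73 = 0.94224 per minute.
t_eff = 1.26 × 6.73 / (1.26 + 6.73) ≈ 1.0613 minutes.
Remaining = 464 × (1/2)^(3.85/1.0613) = 464 × (1/2)^3.6276 ≈ 37.54 MBq.

37.5 MBq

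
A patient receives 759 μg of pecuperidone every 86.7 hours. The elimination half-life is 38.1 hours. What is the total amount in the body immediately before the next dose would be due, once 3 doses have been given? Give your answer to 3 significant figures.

196 μg

The 3 doses were given 260.1, 173.4, 86.7 hours ago.
Total = 759·(1/2)^(260.1/38.1) + 759·(1/2)^(173.4/38.1) + 759·(1/2)^(86.7/38.1)
      = 6.6862 + 32.374 + 156.75 ≈ 195.82 μg.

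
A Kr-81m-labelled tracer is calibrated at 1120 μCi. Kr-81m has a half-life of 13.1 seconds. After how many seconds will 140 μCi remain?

39.3 seconds

140/1120 = 1/8, so 3 half-lives have elapsed.
t = 3 × 13.1 = 39.3 seconds.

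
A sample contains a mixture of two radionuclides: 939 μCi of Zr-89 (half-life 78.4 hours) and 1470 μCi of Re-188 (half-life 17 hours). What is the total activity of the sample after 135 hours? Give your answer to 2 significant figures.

290 μCi

Zr-89: 939 × (1/2)^(135/78.4) = 939 × (1/2)^1.7219 ≈ 284.65 μCi.
Re-188: 1470 × (1/2)^(135/17) = 1470 × (1/2)^7.9412 ≈ 5.9812 μCi.
Total = 284.65 + 5.9812 ≈ 290.63 μCi.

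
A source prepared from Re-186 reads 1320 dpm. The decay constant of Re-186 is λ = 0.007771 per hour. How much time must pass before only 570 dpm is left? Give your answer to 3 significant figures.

108 hours

t½ = ln 2 / λ = 0.69315 / 0.007771 ≈ 89.197 hours.
Fraction remaining = 570/1320 ≈ 0.43182.
n = log₂(1320/570) = ln(2.3158)/ln 2 ≈ 1.2115 half-lives.
t = n × t½ = 1.2115 × 89.197 ≈ 108.06 hours.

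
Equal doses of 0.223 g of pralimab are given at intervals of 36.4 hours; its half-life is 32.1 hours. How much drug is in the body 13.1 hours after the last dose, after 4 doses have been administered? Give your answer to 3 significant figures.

The 4 doses were given 122.3, 85.9, 49.5, 13.1 hours ago.
Total = 0.223·(1/2)^(122.3/32.1) + 0.223·(1/2)^(85.9/32.1) + 0.223·(1/2)^(49.5/32.1) + 0.223·(1/2)^(13.1/32.1)
      = 0.0159 + 0.034894 + 0.076577 + 0.16806 ≈ 0.29543 g.

0.295 g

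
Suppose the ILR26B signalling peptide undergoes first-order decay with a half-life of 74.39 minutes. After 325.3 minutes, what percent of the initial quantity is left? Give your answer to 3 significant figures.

n = 325.3/74.39 ≈ 4.3729 half-lives.
Fraction remaining = (1/2)^4.3729 ≈ 0.048264, i.e. 4.8264%.

4.83%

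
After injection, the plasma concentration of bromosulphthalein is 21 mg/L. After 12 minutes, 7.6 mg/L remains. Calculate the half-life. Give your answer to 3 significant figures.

8.18 minutes

A/A₀ = 7.6/21 ≈ 0.3619.
n = log₂(2.7632) ≈ 1.4663 half-lives elapsed in 12 minutes.
t½ = 12/1.4663 ≈ 8.1838 minutes.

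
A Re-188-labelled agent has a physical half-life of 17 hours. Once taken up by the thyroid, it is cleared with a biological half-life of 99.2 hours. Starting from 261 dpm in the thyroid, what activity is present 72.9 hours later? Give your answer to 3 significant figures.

8.03 dpm

1/t_eff = 1/t_phys + 1/t_biol = 1/17 + 1/99.2 = 0.068904 per hour.
t_eff = 17 × 99.2 / (17 + 99.2) ≈ 14.513 hours.
Remaining = 261 × (1/2)^(72.9/14.513) = 261 × (1/2)^5.0231 ≈ 8.0266 dpm.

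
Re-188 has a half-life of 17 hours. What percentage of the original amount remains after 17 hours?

50%

n = 17/17 ≈ 1 half-life.
Fraction remaining = (1/2)^1 ≈ 0.5, i.e. 50%.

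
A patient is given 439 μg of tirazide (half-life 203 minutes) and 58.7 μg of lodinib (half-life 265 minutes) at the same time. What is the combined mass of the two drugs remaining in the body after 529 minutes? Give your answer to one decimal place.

tirazide: 439 × (1/2)^(529/203) = 439 × (1/2)^2.6059 ≈ 72.112 μg.
lodinib: 58.7 × (1/2)^(529/265) = 58.7 × (1/2)^1.9962 ≈ 14.713 μg.
Total = 72.112 + 14.713 ≈ 86.825 μg.

86.8 μg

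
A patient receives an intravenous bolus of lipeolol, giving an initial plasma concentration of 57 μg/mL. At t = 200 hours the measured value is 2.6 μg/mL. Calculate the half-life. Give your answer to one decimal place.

44.9 hours

A/A₀ = 2.6/57 ≈ 0.045614.
n = log₂(21.923) ≈ 4.4544 half-lives elapsed in 200 hours.
t½ = 200/4.4544 ≈ 44.9 hours.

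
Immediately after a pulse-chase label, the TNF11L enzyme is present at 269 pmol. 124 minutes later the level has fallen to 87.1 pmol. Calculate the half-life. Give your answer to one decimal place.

76.2 minutes

A/A₀ = 87.1/269 ≈ 0.32379.
n = log₂(3.0884) ≈ 1.6269 half-lives elapsed in 124 minutes.
t½ = 124/1.6269 ≈ 76.22 minutes.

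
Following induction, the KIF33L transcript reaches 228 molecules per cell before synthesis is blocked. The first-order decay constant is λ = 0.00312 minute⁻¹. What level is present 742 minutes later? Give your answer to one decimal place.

22.5 molecules per cell

t½ = ln 2 / λ = 0.69315 / 0.00312 ≈ 222.16 minutes.
Number of half-lives: n = 742/222.16 ≈ 3.3399.
Remaining = 228 × (1/2)^3.3399 = 228 × 0.098762 ≈ 22.518 molecules per cell.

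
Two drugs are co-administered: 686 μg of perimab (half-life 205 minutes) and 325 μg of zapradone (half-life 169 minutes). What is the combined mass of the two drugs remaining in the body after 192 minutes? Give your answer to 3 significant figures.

506 μg

perimab: 686 × (1/2)^(192/205) = 686 × (1/2)^0.93659 ≈ 358.41 μg.
zapradone: 325 × (1/2)^(192/169) = 325 × (1/2)^1.1361 ≈ 147.87 μg.
Total = 358.41 + 147.87 ≈ 506.28 μg.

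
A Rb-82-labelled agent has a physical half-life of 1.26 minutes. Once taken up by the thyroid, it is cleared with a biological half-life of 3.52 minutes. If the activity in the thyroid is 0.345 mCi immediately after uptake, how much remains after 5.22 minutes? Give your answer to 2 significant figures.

0.0070 mCi

1/t_eff = 1/t_phys + 1/t_biol = 1/1.26 + 1/3.52 = 1.0777 per minute.
t_eff = 1.26 × 3.52 / (1.26 + 3.52) ≈ 0.92787 minutes.
Remaining = 0.345 × (1/2)^(5.22/0.92787) = 0.345 × (1/2)^5.6258 ≈ 0.0069868 mCi.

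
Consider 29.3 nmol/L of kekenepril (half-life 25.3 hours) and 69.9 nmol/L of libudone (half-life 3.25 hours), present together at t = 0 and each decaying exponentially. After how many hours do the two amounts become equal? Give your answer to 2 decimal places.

Set 29.3·(1/2)^(t/25.3) = 69.9·(1/2)^(t/3.25).
Taking log₂: log₂(29.3/69.9) = t·(1/25.3 − 1/3.25).
log₂(0.41917) = -1.2544; 1/25.3 − 1/3.25 = -0.26817.
t = -1.2544 / -0.26817 ≈ 4.6777 hours.

4.68 hours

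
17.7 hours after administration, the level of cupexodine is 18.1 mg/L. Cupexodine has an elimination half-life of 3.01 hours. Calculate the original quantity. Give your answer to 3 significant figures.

1070 mg/L

Number of half-lives elapsed: n = 17.7/3.01 ≈ 5.8804.
A₀ = A × 2^n = 18.1 × 2^5.8804 = 18.1 × 58.908 ≈ 1066.2 mg/L.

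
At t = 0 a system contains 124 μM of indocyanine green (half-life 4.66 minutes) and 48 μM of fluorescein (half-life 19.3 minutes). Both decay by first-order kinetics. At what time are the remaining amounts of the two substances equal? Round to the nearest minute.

8 minutes

Set 124·(1/2)^(t/4.66) = 48·(1/2)^(t/19.3).
Taking log₂: log₂(124/48) = t·(1/4.66 − 1/19.3).
log₂(2.5833) = 1.3692; 1/4.66 − 1/19.3 = 0.16278.
t = 1.3692 / 0.16278 ≈ 8.4116 minutes.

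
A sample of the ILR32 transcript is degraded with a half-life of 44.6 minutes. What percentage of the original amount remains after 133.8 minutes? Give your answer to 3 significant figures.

n = 133.8/44.6 ≈ 3 half-lives.
Fraction remaining = (1/2)^3 ≈ 0.125, i.e. 12.5%.

12.5%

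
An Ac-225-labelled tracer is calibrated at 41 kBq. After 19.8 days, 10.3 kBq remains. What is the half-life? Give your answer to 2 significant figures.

A/A₀ = 10.3/41 ≈ 0.25122.
n = log₂(3.9806) ≈ 1.993 half-lives elapsed in 19.8 days.
t½ = 19.8/1.993 ≈ 9.9349 days.

9.9 days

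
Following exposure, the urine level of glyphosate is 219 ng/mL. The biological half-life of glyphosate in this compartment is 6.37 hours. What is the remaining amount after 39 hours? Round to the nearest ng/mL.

3 ng/mL

Number of half-lives: n = 39/6.37 ≈ 6.1224.
Remaining = 219 × (1/2)^6.1224 = 219 × 0.014354 ≈ 3.1434 ng/mL.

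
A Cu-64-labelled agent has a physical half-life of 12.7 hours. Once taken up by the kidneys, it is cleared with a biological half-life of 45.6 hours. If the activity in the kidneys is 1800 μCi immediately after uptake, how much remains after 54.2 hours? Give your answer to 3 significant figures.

1/t_eff = 1/t_phys + 1/t_biol = 1/12.7 + 1/45.6 = 0.10067 per hour.
t_eff = 12.7 × 45.6 / (12.7 + 45.6) ≈ 9.9334 hours.
Remaining = 1800 × (1/2)^(54.2/9.9334) = 1800 × (1/2)^5.4563 ≈ 40.998 μCi.

41.0 μCi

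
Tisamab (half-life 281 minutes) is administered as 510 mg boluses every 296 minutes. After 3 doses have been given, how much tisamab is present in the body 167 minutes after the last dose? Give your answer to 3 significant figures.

The 3 doses were given 759, 463, 167 minutes ago.
Total = 510·(1/2)^(759/281) + 510·(1/2)^(463/281) + 510·(1/2)^(167/281)
      = 78.427 + 162.77 + 337.81 ≈ 579 mg.

579 mg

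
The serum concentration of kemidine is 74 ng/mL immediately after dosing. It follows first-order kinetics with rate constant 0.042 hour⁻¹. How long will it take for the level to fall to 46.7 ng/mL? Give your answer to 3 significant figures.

11.0 hours

t½ = ln 2 / λ = 0.69315 / 0.042 ≈ 16.504 hours.
Fraction remaining = 46.7/74 ≈ 0.63108.
n = log₂(74/46.7) = ln(1.5846)/ln 2 ≈ 0.6641 half-lives.
t = n × t½ = 0.6641 × 16.504 ≈ 10.96 hours.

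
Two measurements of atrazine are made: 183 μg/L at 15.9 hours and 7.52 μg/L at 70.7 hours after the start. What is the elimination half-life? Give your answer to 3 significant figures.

11.9 hours

Over Δt = 70.7 − 15.9 = 54.8 hours, the level fell by a factor of 183/7.52 ≈ 24.335.
n = log₂(24.335) ≈ 4.605 half-lives, so t½ = 54.8/4.605 ≈ 11.9 hours.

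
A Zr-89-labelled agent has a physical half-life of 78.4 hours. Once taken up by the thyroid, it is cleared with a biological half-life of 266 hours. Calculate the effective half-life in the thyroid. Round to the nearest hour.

61 hours

1/t_eff = 1/t_phys + 1/t_biol = 1/78.4 + 1/266 = 0.016515 per hour.
t_eff = 78.4 × 266 / (78.4 + 266) ≈ 60.553 hours.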